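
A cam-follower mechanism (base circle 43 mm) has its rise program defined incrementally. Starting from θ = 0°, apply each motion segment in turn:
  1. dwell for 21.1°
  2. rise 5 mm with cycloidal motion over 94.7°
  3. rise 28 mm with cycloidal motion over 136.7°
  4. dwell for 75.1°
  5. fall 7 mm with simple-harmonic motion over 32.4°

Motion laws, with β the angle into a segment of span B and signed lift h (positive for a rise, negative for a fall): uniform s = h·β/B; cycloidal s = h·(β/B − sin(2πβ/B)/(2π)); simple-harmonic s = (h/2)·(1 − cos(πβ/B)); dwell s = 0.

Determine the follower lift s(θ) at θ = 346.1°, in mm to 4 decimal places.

seg 1 [0°–21.1°] dwell: s stays 0.0000
seg 2 [21.1°–115.8°] cycloidal, h=5: full span → s += 5 → s = 5.0000
seg 3 [115.8°–252.5°] cycloidal, h=28: full span → s += 28 → s = 33.0000
seg 4 [252.5°–327.6°] dwell: s stays 33.0000
seg 5 [327.6°–360°] simple-harmonic, h=-7: θ=346.1° here. β=18.5, B=32.4. -7/2·(1 − cos(π·0.5710)) = -4.2741 → s = 28.7259

28.7259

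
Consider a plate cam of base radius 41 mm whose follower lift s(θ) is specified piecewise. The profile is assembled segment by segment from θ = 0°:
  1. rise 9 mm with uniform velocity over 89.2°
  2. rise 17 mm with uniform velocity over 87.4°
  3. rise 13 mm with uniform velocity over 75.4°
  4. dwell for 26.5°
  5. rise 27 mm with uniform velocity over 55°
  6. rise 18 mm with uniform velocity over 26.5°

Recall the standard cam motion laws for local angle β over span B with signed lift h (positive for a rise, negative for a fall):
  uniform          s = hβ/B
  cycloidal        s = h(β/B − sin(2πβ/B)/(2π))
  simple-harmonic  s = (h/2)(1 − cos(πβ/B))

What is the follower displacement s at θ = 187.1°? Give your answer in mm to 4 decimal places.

seg 1 [0°–89.2°] uniform, h=9: full span → s += 9 → s = 9.0000
seg 2 [89.2°–176.6°] uniform, h=17: full span → s += 17 → s = 26.0000
seg 3 [176.6°–252°] uniform, h=13: θ=187.1° here. β=10.5, B=75.4. 13·10.5/75.4 = 1.8103 → s = 27.8103

27.8103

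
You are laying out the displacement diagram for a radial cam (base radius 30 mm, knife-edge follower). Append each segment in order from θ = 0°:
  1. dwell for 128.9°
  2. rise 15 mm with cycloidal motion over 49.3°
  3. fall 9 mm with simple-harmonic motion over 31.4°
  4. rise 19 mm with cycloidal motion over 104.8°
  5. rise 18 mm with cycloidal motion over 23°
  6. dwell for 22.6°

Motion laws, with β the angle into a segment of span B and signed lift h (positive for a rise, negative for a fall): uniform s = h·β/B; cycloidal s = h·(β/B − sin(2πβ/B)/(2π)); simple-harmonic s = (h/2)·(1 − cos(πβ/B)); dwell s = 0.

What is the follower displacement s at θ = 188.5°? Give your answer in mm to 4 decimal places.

seg 1 [0°–128.9°] dwell: s stays 0.0000
seg 2 [128.9°–178.2°] cycloidal, h=15: full span → s += 15 → s = 15.0000
seg 3 [178.2°–209.6°] simple-harmonic, h=-9: θ=188.5° here. β=10.3, B=31.4. -9/2·(1 − cos(π·0.3280)) = -2.1853 → s = 12.8147

12.8147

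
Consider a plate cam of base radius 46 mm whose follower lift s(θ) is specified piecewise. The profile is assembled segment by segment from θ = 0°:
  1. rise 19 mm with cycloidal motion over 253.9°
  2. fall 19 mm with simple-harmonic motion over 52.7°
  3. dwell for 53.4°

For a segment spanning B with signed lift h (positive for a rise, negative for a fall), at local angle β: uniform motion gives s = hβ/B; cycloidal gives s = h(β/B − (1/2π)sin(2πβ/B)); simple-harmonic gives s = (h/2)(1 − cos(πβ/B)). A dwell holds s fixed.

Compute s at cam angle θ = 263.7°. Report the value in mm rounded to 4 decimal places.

seg 1 [0°–253.9°] cycloidal, h=19: full span → s += 19 → s = 19.0000
seg 2 [253.9°–306.6°] simple-harmonic, h=-19: θ=263.7° here. β=9.8, B=52.7. -19/2·(1 − cos(π·0.1860)) = -1.5756 → s = 17.4244

17.4244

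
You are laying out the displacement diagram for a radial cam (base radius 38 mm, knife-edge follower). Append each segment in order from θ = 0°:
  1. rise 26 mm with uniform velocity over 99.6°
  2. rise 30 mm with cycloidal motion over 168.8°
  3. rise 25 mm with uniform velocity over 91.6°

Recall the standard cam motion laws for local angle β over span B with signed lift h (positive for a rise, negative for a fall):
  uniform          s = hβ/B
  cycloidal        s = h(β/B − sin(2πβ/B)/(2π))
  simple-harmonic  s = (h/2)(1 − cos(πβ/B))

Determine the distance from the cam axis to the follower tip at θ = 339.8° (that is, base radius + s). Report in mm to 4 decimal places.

seg 1 [0°–99.6°] uniform, h=26: full span → s += 26 → s = 26.0000
seg 2 [99.6°–268.4°] cycloidal, h=30: full span → s += 30 → s = 56.0000
seg 3 [268.4°–360°] uniform, h=25: θ=339.8° here. β=71.4, B=91.6. 25·71.4/91.6 = 19.4869 → s = 75.4869
radial distance = base radius + s = 38 + 75.4869 = 113.4869

113.4869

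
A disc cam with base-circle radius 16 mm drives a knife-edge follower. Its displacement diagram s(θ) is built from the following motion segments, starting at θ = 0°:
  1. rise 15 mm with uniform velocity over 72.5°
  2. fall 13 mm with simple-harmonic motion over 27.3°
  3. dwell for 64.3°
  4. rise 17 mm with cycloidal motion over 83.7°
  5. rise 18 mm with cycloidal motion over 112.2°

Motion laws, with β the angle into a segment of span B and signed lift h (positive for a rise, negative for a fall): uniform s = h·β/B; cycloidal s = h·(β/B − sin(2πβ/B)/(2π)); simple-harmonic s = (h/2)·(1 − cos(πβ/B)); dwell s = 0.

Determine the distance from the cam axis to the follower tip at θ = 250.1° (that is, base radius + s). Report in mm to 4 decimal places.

seg 1 [0°–72.5°] uniform, h=15: full span → s += 15 → s = 15.0000
seg 2 [72.5°–99.8°] simple-harmonic, h=-13: full span → s += -13 → s = 2.0000
seg 3 [99.8°–164.1°] dwell: s stays 2.0000
seg 4 [164.1°–247.8°] cycloidal, h=17: full span → s += 17 → s = 19.0000
seg 5 [247.8°–360°] cycloidal, h=18: θ=250.1° here. β=2.3, B=112.2. 18·(0.0205 − sin(2π·0.0205)/(2π)) = 0.0010 → s = 19.0010
radial distance = base radius + s = 16 + 19.0010 = 35.0010

35.0010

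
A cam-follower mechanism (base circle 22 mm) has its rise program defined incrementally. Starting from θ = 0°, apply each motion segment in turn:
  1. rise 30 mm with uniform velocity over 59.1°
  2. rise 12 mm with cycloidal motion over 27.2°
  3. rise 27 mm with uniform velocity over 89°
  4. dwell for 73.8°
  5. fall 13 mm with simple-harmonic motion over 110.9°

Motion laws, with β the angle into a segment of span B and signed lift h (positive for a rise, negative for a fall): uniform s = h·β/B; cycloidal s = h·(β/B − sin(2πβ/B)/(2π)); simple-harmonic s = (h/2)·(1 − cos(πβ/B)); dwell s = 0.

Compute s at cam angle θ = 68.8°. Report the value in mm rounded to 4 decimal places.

seg 1 [0°–59.1°] uniform, h=30: full span → s += 30 → s = 30.0000
seg 2 [59.1°–86.3°] cycloidal, h=12: θ=68.8° here. β=9.7, B=27.2. 12·(0.3566 − sin(2π·0.3566)/(2π)) = 2.7823 → s = 32.7823

32.7823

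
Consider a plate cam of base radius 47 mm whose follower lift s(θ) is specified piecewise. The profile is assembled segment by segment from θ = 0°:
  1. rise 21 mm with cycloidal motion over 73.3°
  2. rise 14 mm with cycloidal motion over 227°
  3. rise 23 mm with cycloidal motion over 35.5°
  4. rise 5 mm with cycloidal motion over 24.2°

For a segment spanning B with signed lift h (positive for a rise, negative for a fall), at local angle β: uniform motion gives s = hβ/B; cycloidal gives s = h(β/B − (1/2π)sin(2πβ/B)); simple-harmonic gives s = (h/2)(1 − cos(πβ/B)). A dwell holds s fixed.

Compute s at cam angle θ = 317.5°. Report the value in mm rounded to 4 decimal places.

seg 1 [0°–73.3°] cycloidal, h=21: full span → s += 21 → s = 21.0000
seg 2 [73.3°–300.3°] cycloidal, h=14: full span → s += 14 → s = 35.0000
seg 3 [300.3°–335.8°] cycloidal, h=23: θ=317.5° here. β=17.2, B=35.5. 23·(0.4845 − sin(2π·0.4845)/(2π)) = 10.7879 → s = 45.7879

45.7879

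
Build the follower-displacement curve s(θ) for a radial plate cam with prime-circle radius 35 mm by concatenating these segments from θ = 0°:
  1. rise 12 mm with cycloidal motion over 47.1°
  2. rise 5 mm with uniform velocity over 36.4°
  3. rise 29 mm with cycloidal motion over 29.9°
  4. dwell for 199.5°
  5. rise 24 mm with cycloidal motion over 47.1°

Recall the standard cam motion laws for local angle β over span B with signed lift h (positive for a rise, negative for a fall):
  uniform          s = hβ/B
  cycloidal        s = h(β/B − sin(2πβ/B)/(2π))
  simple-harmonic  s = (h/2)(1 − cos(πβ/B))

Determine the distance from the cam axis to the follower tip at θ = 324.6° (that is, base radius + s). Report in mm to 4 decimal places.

seg 1 [0°–47.1°] cycloidal, h=12: full span → s += 12 → s = 12.0000
seg 2 [47.1°–83.5°] uniform, h=5: full span → s += 5 → s = 17.0000
seg 3 [83.5°–113.4°] cycloidal, h=29: full span → s += 29 → s = 46.0000
seg 4 [113.4°–312.9°] dwell: s stays 46.0000
seg 5 [312.9°–360°] cycloidal, h=24: θ=324.6° here. β=11.7, B=47.1. 24·(0.2484 − sin(2π·0.2484)/(2π)) = 2.1423 → s = 48.1423
radial distance = base radius + s = 35 + 48.1423 = 83.1423

83.1423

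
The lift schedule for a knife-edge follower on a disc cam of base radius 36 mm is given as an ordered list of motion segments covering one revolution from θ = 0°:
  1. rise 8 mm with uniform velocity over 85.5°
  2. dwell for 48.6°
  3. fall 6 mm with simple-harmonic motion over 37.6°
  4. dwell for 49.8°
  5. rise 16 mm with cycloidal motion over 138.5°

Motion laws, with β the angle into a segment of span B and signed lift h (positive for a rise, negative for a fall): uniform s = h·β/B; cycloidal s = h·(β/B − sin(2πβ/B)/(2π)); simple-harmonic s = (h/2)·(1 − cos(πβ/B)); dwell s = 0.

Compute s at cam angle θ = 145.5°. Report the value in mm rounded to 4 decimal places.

seg 1 [0°–85.5°] uniform, h=8: full span → s += 8 → s = 8.0000
seg 2 [85.5°–134.1°] dwell: s stays 8.0000
seg 3 [134.1°–171.7°] simple-harmonic, h=-6: θ=145.5° here. β=11.4, B=37.6. -6/2·(1 − cos(π·0.3032)) = -1.2611 → s = 6.7389

6.7389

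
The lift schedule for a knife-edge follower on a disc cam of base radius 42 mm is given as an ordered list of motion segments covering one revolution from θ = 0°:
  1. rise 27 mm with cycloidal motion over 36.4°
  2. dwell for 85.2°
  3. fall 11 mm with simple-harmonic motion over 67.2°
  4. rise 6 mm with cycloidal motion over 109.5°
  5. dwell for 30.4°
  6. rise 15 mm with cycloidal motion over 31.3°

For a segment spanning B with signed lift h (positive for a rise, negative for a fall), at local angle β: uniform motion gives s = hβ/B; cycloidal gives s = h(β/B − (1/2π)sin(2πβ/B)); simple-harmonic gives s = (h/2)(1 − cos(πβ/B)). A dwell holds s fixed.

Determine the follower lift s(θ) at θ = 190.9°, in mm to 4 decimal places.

seg 1 [0°–36.4°] cycloidal, h=27: full span → s += 27 → s = 27.0000
seg 2 [36.4°–121.6°] dwell: s stays 27.0000
seg 3 [121.6°–188.8°] simple-harmonic, h=-11: full span → s += -11 → s = 16.0000
seg 4 [188.8°–298.3°] cycloidal, h=6: θ=190.9° here. β=2.1, B=109.5. 6·(0.0192 − sin(2π·0.0192)/(2π)) = 0.0003 → s = 16.0003

16.0003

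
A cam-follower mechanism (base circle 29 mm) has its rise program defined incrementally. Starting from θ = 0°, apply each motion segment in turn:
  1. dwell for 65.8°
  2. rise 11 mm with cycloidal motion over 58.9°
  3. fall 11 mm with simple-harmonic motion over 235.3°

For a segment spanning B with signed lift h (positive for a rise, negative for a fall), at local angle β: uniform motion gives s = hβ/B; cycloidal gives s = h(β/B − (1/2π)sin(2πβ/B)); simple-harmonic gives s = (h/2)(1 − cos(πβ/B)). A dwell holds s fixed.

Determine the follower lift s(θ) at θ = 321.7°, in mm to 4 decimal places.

seg 1 [0°–65.8°] dwell: s stays 0.0000
seg 2 [65.8°–124.7°] cycloidal, h=11: full span → s += 11 → s = 11.0000
seg 3 [124.7°–360°] simple-harmonic, h=-11: θ=321.7° here. β=197, B=235.3. -11/2·(1 − cos(π·0.8372)) = -10.2964 → s = 0.7036

0.7036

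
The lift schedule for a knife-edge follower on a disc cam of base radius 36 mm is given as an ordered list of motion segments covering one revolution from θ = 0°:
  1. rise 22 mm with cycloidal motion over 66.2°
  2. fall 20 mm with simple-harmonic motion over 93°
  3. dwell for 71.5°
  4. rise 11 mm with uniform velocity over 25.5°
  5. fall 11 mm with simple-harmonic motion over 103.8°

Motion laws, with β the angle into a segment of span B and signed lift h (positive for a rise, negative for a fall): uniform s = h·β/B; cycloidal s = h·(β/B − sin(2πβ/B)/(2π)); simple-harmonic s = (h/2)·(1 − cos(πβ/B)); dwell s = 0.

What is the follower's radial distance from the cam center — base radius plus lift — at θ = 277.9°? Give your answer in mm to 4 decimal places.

seg 1 [0°–66.2°] cycloidal, h=22: full span → s += 22 → s = 22.0000
seg 2 [66.2°–159.2°] simple-harmonic, h=-20: full span → s += -20 → s = 2.0000
seg 3 [159.2°–230.7°] dwell: s stays 2.0000
seg 4 [230.7°–256.2°] uniform, h=11: full span → s += 11 → s = 13.0000
seg 5 [256.2°–360°] simple-harmonic, h=-11: θ=277.9° here. β=21.7, B=103.8. -11/2·(1 − cos(π·0.2091)) = -1.1442 → s = 11.8558
radial distance = base radius + s = 36 + 11.8558 = 47.8558

47.8558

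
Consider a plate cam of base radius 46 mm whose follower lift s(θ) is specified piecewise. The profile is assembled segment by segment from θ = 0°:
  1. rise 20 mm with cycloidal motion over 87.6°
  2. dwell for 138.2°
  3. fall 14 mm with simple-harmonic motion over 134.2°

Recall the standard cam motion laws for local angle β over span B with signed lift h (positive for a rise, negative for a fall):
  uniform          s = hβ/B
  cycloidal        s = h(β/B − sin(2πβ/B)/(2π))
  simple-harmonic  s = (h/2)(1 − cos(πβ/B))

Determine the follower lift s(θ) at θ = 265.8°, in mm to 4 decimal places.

seg 1 [0°–87.6°] cycloidal, h=20: full span → s += 20 → s = 20.0000
seg 2 [87.6°–225.8°] dwell: s stays 20.0000
seg 3 [225.8°–360°] simple-harmonic, h=-14: θ=265.8° here. β=40, B=134.2. -14/2·(1 − cos(π·0.2981)) = -2.8511 → s = 17.1489

17.1489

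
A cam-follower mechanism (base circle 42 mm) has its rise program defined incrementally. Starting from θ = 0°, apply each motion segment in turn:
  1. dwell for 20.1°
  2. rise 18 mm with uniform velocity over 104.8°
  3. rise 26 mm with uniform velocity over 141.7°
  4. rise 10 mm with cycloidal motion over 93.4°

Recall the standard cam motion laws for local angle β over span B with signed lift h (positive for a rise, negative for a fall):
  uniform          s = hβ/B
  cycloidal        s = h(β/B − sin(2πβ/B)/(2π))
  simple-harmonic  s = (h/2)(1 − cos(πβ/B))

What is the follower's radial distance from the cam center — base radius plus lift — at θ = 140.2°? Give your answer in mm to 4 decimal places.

seg 1 [0°–20.1°] dwell: s stays 0.0000
seg 2 [20.1°–124.9°] uniform, h=18: full span → s += 18 → s = 18.0000
seg 3 [124.9°–266.6°] uniform, h=26: θ=140.2° here. β=15.3, B=141.7. 26·15.3/141.7 = 2.8073 → s = 20.8073
radial distance = base radius + s = 42 + 20.8073 = 62.8073

62.8073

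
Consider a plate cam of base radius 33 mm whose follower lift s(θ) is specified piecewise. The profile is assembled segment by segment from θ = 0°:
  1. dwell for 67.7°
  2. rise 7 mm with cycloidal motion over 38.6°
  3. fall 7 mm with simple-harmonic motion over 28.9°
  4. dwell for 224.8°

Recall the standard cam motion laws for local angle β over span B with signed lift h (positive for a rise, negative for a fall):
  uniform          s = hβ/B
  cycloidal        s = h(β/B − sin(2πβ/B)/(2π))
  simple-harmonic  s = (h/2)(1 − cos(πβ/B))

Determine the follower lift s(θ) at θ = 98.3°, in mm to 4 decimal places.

seg 1 [0°–67.7°] dwell: s stays 0.0000
seg 2 [67.7°–106.3°] cycloidal, h=7: θ=98.3° here. β=30.6, B=38.6. 7·(0.7927 − sin(2π·0.7927)/(2π)) = 6.6234 → s = 6.6234

6.6234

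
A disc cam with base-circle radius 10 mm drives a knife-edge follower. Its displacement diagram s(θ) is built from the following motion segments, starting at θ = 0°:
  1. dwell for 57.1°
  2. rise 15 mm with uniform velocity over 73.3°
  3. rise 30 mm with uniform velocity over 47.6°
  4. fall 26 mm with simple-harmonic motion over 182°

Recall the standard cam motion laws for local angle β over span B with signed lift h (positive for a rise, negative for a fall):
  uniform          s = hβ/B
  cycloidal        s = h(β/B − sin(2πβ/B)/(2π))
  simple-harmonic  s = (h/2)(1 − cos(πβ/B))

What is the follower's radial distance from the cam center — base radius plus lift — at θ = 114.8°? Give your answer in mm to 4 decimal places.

seg 1 [0°–57.1°] dwell: s stays 0.0000
seg 2 [57.1°–130.4°] uniform, h=15: θ=114.8° here. β=57.7, B=73.3. 15·57.7/73.3 = 11.8076 → s = 11.8076
radial distance = base radius + s = 10 + 11.8076 = 21.8076

21.8076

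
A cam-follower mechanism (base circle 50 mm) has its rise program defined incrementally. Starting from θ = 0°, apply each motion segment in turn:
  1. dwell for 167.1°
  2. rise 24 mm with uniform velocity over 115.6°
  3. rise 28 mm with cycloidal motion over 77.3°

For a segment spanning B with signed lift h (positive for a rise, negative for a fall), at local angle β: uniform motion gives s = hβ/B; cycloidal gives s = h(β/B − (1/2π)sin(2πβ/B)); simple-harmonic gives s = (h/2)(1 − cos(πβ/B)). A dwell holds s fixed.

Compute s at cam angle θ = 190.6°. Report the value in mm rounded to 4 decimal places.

seg 1 [0°–167.1°] dwell: s stays 0.0000
seg 2 [167.1°–282.7°] uniform, h=24: θ=190.6° here. β=23.5, B=115.6. 24·23.5/115.6 = 4.8789 → s = 4.8789

4.8789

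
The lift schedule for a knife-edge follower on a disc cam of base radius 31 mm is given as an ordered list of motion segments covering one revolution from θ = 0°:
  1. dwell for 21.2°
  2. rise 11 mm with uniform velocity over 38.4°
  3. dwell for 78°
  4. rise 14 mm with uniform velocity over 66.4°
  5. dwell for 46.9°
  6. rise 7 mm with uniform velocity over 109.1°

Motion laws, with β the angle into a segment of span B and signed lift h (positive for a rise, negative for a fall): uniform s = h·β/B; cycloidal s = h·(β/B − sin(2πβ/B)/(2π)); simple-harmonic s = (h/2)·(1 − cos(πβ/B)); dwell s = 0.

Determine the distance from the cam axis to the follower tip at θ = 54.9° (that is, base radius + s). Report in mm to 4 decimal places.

seg 1 [0°–21.2°] dwell: s stays 0.0000
seg 2 [21.2°–59.6°] uniform, h=11: θ=54.9° here. β=33.7, B=38.4. 11·33.7/38.4 = 9.6536 → s = 9.6536
radial distance = base radius + s = 31 + 9.6536 = 40.6536

40.6536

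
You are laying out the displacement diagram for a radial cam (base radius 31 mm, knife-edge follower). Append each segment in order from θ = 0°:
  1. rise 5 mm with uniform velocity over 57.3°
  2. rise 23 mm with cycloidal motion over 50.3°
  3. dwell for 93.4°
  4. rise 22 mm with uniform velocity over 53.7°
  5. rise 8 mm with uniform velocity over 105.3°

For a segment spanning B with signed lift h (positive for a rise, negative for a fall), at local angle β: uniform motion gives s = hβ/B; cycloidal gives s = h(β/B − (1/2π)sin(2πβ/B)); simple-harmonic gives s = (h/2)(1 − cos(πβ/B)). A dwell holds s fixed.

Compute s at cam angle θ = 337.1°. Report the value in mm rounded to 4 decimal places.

seg 1 [0°–57.3°] uniform, h=5: full span → s += 5 → s = 5.0000
seg 2 [57.3°–107.6°] cycloidal, h=23: full span → s += 23 → s = 28.0000
seg 3 [107.6°–201°] dwell: s stays 28.0000
seg 4 [201°–254.7°] uniform, h=22: full span → s += 22 → s = 50.0000
seg 5 [254.7°–360°] uniform, h=8: θ=337.1° here. β=82.4, B=105.3. 8·82.4/105.3 = 6.2602 → s = 56.2602

56.2602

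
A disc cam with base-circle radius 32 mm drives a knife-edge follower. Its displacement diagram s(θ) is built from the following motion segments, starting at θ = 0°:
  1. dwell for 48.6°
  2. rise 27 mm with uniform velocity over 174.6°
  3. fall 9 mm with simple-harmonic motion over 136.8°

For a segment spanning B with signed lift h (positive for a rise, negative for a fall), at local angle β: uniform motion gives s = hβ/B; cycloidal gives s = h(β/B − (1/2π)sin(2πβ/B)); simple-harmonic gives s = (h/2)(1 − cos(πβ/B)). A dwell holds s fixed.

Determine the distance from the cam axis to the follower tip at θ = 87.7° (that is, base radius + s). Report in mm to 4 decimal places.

seg 1 [0°–48.6°] dwell: s stays 0.0000
seg 2 [48.6°–223.2°] uniform, h=27: θ=87.7° here. β=39.1, B=174.6. 27·39.1/174.6 = 6.0464 → s = 6.0464
radial distance = base radius + s = 32 + 6.0464 = 38.0464

38.0464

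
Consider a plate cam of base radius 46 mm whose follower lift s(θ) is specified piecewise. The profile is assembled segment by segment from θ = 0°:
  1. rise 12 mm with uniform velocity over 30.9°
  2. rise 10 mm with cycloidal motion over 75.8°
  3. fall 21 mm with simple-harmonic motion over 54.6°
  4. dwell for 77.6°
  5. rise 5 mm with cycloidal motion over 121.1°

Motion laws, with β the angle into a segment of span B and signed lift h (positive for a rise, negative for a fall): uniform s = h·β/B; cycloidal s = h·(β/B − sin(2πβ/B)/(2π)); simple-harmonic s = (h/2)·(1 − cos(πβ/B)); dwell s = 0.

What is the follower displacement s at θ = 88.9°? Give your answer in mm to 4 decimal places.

seg 1 [0°–30.9°] uniform, h=12: full span → s += 12 → s = 12.0000
seg 2 [30.9°–106.7°] cycloidal, h=10: θ=88.9° here. β=58, B=75.8. 10·(0.7652 − sin(2π·0.7652)/(2π)) = 9.2360 → s = 21.2360

21.2360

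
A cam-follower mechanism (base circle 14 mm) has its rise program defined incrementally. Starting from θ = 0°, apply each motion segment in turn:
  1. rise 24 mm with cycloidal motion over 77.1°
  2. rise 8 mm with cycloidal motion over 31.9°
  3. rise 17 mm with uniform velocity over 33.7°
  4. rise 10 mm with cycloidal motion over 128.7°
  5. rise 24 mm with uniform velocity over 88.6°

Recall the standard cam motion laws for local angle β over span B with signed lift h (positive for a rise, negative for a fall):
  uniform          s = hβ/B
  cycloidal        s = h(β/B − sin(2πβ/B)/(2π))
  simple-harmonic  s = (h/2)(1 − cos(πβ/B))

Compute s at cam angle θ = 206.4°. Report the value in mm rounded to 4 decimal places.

seg 1 [0°–77.1°] cycloidal, h=24: full span → s += 24 → s = 24.0000
seg 2 [77.1°–109°] cycloidal, h=8: full span → s += 8 → s = 32.0000
seg 3 [109°–142.7°] uniform, h=17: full span → s += 17 → s = 49.0000
seg 4 [142.7°–271.4°] cycloidal, h=10: θ=206.4° here. β=63.7, B=128.7. 10·(0.4949 − sin(2π·0.4949)/(2π)) = 4.8990 → s = 53.8990

53.8990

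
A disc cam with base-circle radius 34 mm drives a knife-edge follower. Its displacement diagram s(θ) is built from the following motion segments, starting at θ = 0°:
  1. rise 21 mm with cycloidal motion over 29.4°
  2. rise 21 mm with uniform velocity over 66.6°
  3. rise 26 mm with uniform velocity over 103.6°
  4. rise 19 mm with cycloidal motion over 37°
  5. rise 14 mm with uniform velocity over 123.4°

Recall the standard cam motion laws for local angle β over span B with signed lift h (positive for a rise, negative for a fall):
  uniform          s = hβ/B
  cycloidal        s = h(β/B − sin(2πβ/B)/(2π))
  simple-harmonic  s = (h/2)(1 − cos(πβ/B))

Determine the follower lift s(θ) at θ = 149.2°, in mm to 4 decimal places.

seg 1 [0°–29.4°] cycloidal, h=21: full span → s += 21 → s = 21.0000
seg 2 [29.4°–96°] uniform, h=21: full span → s += 21 → s = 42.0000
seg 3 [96°–199.6°] uniform, h=26: θ=149.2° here. β=53.2, B=103.6. 26·53.2/103.6 = 13.3514 → s = 55.3514

55.3514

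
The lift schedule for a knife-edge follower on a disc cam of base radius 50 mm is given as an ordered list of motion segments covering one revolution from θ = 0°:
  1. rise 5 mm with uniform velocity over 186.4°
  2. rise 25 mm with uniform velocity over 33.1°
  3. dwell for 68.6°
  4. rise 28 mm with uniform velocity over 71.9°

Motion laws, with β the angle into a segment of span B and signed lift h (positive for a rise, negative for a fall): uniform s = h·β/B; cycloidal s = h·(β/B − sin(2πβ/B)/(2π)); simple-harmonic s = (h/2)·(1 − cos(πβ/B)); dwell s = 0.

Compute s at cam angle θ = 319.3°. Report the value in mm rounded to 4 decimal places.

seg 1 [0°–186.4°] uniform, h=5: full span → s += 5 → s = 5.0000
seg 2 [186.4°–219.5°] uniform, h=25: full span → s += 25 → s = 30.0000
seg 3 [219.5°–288.1°] dwell: s stays 30.0000
seg 4 [288.1°–360°] uniform, h=28: θ=319.3° here. β=31.2, B=71.9. 28·31.2/71.9 = 12.1502 → s = 42.1502

42.1502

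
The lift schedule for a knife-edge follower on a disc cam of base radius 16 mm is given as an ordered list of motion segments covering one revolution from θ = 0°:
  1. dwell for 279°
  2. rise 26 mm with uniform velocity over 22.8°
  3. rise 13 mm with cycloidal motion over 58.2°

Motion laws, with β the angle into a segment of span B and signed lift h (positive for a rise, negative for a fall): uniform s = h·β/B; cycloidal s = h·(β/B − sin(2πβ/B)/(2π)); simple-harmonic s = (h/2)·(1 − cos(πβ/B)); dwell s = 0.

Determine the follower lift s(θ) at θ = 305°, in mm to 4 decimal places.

seg 1 [0°–279°] dwell: s stays 0.0000
seg 2 [279°–301.8°] uniform, h=26: full span → s += 26 → s = 26.0000
seg 3 [301.8°–360°] cycloidal, h=13: θ=305° here. β=3.2, B=58.2. 13·(0.0550 − sin(2π·0.0550)/(2π)) = 0.0141 → s = 26.0141

26.0141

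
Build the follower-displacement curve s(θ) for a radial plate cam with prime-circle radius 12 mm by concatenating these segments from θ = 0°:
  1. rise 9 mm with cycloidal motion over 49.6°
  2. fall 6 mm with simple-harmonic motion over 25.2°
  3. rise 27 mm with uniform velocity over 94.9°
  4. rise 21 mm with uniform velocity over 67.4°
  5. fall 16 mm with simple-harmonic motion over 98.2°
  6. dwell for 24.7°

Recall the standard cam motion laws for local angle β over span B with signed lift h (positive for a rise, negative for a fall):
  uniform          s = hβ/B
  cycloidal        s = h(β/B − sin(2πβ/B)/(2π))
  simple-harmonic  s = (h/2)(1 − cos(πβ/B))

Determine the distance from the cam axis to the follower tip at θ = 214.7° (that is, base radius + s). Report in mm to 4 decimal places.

seg 1 [0°–49.6°] cycloidal, h=9: full span → s += 9 → s = 9.0000
seg 2 [49.6°–74.8°] simple-harmonic, h=-6: full span → s += -6 → s = 3.0000
seg 3 [74.8°–169.7°] uniform, h=27: full span → s += 27 → s = 30.0000
seg 4 [169.7°–237.1°] uniform, h=21: θ=214.7° here. β=45, B=67.4. 21·45/67.4 = 14.0208 → s = 44.0208
radial distance = base radius + s = 12 + 44.0208 = 56.0208

56.0208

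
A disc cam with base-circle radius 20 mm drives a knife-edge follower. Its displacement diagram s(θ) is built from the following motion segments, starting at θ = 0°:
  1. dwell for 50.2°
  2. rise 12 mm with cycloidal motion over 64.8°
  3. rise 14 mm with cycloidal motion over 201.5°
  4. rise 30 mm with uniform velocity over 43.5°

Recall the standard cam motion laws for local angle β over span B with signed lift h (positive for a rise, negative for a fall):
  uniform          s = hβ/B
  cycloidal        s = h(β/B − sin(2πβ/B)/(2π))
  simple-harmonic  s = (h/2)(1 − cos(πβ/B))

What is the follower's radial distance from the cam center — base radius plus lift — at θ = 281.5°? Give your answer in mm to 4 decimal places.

seg 1 [0°–50.2°] dwell: s stays 0.0000
seg 2 [50.2°–115°] cycloidal, h=12: full span → s += 12 → s = 12.0000
seg 3 [115°–316.5°] cycloidal, h=14: θ=281.5° here. β=166.5, B=201.5. 14·(0.8263 − sin(2π·0.8263)/(2π)) = 13.5452 → s = 25.5452
radial distance = base radius + s = 20 + 25.5452 = 45.5452

45.5452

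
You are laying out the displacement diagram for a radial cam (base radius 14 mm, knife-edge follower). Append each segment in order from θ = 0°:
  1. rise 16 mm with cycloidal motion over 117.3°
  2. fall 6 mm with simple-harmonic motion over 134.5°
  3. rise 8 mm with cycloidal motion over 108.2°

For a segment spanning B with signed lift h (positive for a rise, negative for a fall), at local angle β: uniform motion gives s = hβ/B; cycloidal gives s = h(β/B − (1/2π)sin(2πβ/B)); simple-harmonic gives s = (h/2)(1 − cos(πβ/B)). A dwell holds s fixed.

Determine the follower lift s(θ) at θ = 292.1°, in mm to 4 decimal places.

seg 1 [0°–117.3°] cycloidal, h=16: full span → s += 16 → s = 16.0000
seg 2 [117.3°–251.8°] simple-harmonic, h=-6: full span → s += -6 → s = 10.0000
seg 3 [251.8°–360°] cycloidal, h=8: θ=292.1° here. β=40.3, B=108.2. 8·(0.3725 − sin(2π·0.3725)/(2π)) = 2.0651 → s = 12.0651

12.0651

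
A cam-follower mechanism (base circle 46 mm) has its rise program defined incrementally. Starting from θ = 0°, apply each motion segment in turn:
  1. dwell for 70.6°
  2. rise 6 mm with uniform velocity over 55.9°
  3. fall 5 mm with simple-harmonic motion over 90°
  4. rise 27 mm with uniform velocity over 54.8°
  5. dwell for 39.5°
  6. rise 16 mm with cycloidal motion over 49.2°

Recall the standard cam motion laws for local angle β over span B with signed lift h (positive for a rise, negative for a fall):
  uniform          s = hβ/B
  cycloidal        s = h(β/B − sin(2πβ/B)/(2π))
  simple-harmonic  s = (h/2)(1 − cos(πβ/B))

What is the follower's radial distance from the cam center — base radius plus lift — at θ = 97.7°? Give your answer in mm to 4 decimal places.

seg 1 [0°–70.6°] dwell: s stays 0.0000
seg 2 [70.6°–126.5°] uniform, h=6: θ=97.7° here. β=27.1, B=55.9. 6·27.1/55.9 = 2.9088 → s = 2.9088
radial distance = base radius + s = 46 + 2.9088 = 48.9088

48.9088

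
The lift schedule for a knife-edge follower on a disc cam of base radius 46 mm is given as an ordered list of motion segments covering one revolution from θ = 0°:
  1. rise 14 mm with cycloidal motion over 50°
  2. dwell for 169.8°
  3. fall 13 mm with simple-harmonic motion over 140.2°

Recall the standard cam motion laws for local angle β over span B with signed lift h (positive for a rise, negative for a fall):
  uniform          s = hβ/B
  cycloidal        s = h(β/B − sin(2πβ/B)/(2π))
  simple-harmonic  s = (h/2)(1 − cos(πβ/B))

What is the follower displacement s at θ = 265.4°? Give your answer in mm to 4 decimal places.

seg 1 [0°–50°] cycloidal, h=14: full span → s += 14 → s = 14.0000
seg 2 [50°–219.8°] dwell: s stays 14.0000
seg 3 [219.8°–360°] simple-harmonic, h=-13: θ=265.4° here. β=45.6, B=140.2. -13/2·(1 − cos(π·0.3252)) = -3.1081 → s = 10.8919

10.8919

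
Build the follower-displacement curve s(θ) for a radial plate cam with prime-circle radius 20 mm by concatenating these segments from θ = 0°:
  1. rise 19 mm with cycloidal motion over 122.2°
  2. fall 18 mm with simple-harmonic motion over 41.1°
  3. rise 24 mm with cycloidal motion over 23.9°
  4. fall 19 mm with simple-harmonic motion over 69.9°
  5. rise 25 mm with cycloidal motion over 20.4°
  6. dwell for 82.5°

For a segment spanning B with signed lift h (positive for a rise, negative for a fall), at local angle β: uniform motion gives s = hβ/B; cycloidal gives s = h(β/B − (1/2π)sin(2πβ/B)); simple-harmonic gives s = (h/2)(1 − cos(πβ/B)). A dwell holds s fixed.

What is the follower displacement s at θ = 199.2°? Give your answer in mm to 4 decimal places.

seg 1 [0°–122.2°] cycloidal, h=19: full span → s += 19 → s = 19.0000
seg 2 [122.2°–163.3°] simple-harmonic, h=-18: full span → s += -18 → s = 1.0000
seg 3 [163.3°–187.2°] cycloidal, h=24: full span → s += 24 → s = 25.0000
seg 4 [187.2°–257.1°] simple-harmonic, h=-19: θ=199.2° here. β=12, B=69.9. -19/2·(1 − cos(π·0.1717)) = -1.3485 → s = 23.6515

23.6515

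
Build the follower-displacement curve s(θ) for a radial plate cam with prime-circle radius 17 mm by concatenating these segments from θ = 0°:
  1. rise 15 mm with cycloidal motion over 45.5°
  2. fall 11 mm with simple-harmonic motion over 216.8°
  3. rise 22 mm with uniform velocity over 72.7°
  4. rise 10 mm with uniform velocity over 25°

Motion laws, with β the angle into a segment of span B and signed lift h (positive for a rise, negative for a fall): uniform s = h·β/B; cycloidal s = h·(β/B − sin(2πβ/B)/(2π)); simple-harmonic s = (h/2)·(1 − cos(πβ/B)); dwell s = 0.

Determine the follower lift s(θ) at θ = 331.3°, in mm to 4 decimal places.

seg 1 [0°–45.5°] cycloidal, h=15: full span → s += 15 → s = 15.0000
seg 2 [45.5°–262.3°] simple-harmonic, h=-11: full span → s += -11 → s = 4.0000
seg 3 [262.3°–335°] uniform, h=22: θ=331.3° here. β=69, B=72.7. 22·69/72.7 = 20.8803 → s = 24.8803

24.8803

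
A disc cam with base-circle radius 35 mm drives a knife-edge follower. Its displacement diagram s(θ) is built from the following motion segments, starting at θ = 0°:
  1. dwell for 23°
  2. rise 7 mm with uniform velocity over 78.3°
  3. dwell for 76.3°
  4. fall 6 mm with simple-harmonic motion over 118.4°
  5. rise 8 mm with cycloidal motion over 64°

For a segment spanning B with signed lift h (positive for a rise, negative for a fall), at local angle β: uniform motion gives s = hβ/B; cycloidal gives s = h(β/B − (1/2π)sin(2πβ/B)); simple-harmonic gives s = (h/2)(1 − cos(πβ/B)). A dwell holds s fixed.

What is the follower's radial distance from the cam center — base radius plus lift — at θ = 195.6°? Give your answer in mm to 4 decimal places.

seg 1 [0°–23°] dwell: s stays 0.0000
seg 2 [23°–101.3°] uniform, h=7: full span → s += 7 → s = 7.0000
seg 3 [101.3°–177.6°] dwell: s stays 7.0000
seg 4 [177.6°–296°] simple-harmonic, h=-6: θ=195.6° here. β=18, B=118.4. -6/2·(1 − cos(π·0.1520)) = -0.3357 → s = 6.6643
radial distance = base radius + s = 35 + 6.6643 = 41.6643

41.6643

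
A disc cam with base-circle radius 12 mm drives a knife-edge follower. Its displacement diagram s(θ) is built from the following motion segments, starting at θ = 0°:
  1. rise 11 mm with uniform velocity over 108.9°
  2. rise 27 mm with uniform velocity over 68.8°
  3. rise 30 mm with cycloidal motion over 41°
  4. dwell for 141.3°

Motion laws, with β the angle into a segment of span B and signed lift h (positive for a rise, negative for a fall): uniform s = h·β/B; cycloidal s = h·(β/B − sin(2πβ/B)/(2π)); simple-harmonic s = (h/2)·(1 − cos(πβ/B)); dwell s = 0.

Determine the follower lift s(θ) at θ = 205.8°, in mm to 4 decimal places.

seg 1 [0°–108.9°] uniform, h=11: full span → s += 11 → s = 11.0000
seg 2 [108.9°–177.7°] uniform, h=27: full span → s += 27 → s = 38.0000
seg 3 [177.7°–218.7°] cycloidal, h=30: θ=205.8° here. β=28.1, B=41. 30·(0.6854 − sin(2π·0.6854)/(2π)) = 24.9473 → s = 62.9473

62.9473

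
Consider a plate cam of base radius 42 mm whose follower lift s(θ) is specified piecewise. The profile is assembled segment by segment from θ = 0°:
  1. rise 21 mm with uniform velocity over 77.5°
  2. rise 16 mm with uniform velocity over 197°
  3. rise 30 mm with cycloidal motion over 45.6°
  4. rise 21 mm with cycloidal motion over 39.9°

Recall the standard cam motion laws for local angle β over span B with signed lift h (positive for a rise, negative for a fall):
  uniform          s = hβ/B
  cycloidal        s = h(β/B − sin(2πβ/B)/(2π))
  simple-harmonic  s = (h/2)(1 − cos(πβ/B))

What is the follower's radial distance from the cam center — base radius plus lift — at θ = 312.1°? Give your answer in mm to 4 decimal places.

seg 1 [0°–77.5°] uniform, h=21: full span → s += 21 → s = 21.0000
seg 2 [77.5°–274.5°] uniform, h=16: full span → s += 16 → s = 37.0000
seg 3 [274.5°–320.1°] cycloidal, h=30: θ=312.1° here. β=37.6, B=45.6. 30·(0.8246 − sin(2π·0.8246)/(2π)) = 28.9970 → s = 65.9970
radial distance = base radius + s = 42 + 65.9970 = 107.9970

107.9970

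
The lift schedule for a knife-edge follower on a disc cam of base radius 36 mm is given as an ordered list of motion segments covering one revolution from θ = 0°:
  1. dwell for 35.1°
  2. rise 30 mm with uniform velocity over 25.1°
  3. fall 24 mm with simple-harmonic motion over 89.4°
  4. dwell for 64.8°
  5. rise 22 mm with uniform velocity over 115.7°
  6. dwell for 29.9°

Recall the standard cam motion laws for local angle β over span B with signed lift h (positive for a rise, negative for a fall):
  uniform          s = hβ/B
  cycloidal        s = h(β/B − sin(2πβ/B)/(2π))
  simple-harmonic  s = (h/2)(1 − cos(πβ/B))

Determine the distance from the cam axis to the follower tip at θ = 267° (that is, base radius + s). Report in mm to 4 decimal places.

seg 1 [0°–35.1°] dwell: s stays 0.0000
seg 2 [35.1°–60.2°] uniform, h=30: full span → s += 30 → s = 30.0000
seg 3 [60.2°–149.6°] simple-harmonic, h=-24: full span → s += -24 → s = 6.0000
seg 4 [149.6°–214.4°] dwell: s stays 6.0000
seg 5 [214.4°–330.1°] uniform, h=22: θ=267° here. β=52.6, B=115.7. 22·52.6/115.7 = 10.0017 → s = 16.0017
radial distance = base radius + s = 36 + 16.0017 = 52.0017

52.0017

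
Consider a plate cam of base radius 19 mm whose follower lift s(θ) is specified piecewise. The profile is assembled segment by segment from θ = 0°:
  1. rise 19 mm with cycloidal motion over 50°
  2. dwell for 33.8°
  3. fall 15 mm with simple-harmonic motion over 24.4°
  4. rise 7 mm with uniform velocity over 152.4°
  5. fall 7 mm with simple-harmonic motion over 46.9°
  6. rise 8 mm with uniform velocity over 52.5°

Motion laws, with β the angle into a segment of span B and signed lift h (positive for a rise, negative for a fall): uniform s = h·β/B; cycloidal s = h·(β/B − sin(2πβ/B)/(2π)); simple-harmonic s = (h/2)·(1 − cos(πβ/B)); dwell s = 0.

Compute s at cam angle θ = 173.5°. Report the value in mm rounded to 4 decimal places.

seg 1 [0°–50°] cycloidal, h=19: full span → s += 19 → s = 19.0000
seg 2 [50°–83.8°] dwell: s stays 19.0000
seg 3 [83.8°–108.2°] simple-harmonic, h=-15: full span → s += -15 → s = 4.0000
seg 4 [108.2°–260.6°] uniform, h=7: θ=173.5° here. β=65.3, B=152.4. 7·65.3/152.4 = 2.9993 → s = 6.9993

6.9993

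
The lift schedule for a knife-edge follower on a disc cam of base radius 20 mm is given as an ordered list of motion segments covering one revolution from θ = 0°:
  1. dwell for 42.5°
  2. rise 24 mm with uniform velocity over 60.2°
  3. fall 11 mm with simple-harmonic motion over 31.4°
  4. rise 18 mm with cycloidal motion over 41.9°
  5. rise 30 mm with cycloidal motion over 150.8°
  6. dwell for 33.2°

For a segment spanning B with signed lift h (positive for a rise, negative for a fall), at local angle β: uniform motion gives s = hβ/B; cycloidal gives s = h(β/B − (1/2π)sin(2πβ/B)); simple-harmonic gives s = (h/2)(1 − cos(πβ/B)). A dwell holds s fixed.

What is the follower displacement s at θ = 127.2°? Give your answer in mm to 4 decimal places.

seg 1 [0°–42.5°] dwell: s stays 0.0000
seg 2 [42.5°–102.7°] uniform, h=24: full span → s += 24 → s = 24.0000
seg 3 [102.7°–134.1°] simple-harmonic, h=-11: θ=127.2° here. β=24.5, B=31.4. -11/2·(1 − cos(π·0.7803)) = -9.7406 → s = 14.2594

14.2594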